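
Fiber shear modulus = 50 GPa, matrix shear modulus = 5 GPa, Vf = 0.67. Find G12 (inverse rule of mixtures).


1/G12 = Vf/Gf + (1-Vf)/Gm = 0.67/50 + 0.33/5
G12 = 12.59 GPa

12.59 GPa


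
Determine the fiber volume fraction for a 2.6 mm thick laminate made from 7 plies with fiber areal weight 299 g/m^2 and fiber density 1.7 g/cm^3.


Vf = n * FAW / (rho_f * h * 1000) = 7 * 299 / (1.7 * 2.6 * 1000) = 0.4735

0.4735


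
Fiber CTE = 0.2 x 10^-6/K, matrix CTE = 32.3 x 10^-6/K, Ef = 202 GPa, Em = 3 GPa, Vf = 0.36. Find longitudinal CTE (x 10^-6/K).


E1 = Ef*Vf + Em*(1-Vf) = 74.64
alpha_1 = (alpha_f*Ef*Vf + alpha_m*Em*(1-Vf))/E1 = 1.03 x 10^-6/K

1.03 x 10^-6/K


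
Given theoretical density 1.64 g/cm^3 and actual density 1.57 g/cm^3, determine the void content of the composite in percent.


Void% = (rho_theo - rho_actual)/rho_theo * 100 = (1.64 - 1.57)/1.64 * 100 = 4.27%

4.27%


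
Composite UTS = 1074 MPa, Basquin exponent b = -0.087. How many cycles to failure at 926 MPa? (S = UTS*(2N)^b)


N = 0.5 * (S/UTS)^(1/b) = 0.5 * (926/1074)^(1/-0.087) = 2.7487 cycles

2.7487 cycles


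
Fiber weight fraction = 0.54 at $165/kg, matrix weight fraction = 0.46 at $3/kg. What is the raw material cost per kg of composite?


Cost = cost_f*Wf + cost_m*Wm = 165*0.54 + 3*0.46 = $90.48/kg

$90.48/kg


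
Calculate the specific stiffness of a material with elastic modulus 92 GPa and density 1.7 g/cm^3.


Specific stiffness = E/rho = 92/1.7 = 54.1 GPa/(g/cm^3)

54.1 GPa/(g/cm^3)


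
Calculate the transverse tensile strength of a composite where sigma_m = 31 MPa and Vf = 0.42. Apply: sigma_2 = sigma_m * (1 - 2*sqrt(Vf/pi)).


factor = 1 - 2*sqrt(0.42/pi) = 0.2687
sigma_2 = 31 * 0.2687 = 8.33 MPa

8.33 MPa


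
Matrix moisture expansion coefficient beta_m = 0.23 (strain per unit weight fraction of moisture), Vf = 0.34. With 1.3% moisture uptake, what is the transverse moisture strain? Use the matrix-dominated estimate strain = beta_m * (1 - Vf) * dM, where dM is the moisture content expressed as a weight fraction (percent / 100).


dM = 1.3/100 = 0.013
strain = beta_m * (1-Vf) * dM = 0.23 * 0.66 * 0.013 = 0.0019734

0.0019734


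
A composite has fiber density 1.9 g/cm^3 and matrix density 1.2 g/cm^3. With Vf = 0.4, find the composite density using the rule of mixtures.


rho_c = rho_f*Vf + rho_m*(1-Vf) = 1.9*0.4 + 1.2*0.6 = 1.48 g/cm^3

1.48 g/cm^3


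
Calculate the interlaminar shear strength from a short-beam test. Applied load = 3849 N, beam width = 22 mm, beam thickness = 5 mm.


ILSS = 3F/(4bh) = 3*3849/(4*22*5) = 26.24 MPa

26.24 MPa


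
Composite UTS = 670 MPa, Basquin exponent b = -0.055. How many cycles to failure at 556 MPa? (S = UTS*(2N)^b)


N = 0.5 * (S/UTS)^(1/b) = 0.5 * (556/670)^(1/-0.055) = 14.8490 cycles

14.8490 cycles


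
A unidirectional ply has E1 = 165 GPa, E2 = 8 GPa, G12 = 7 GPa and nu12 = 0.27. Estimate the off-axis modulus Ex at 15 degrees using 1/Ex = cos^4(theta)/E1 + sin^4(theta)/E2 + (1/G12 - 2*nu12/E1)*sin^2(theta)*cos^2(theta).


cos^4(15) = 0.870513, sin^4(15) = 0.004487, sin^2(15)*cos^2(15) = 0.0625
1/G12 - 2*nu12/E1 = 1/7 - 2*0.27/165 = 0.139584 GPa^-1
1/Ex = 0.870513/165 + 0.004487/8 + 0.139584*0.0625 = 0.0145608 GPa^-1
Ex = 68.68 GPa

68.68 GPa


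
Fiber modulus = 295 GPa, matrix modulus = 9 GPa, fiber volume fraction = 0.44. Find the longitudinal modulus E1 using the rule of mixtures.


E1 = Ef*Vf + Em*(1-Vf) = 295*0.44 + 9*0.56 = 134.84 GPa

134.84 GPa


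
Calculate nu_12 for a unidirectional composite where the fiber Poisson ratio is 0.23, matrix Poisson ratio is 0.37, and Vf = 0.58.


nu_12 = nu_f*Vf + nu_m*(1-Vf) = 0.23*0.58 + 0.37*0.42 = 0.2888

0.2888


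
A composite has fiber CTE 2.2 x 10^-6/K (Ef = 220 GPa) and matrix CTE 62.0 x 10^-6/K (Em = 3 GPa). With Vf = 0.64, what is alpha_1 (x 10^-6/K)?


E1 = Ef*Vf + Em*(1-Vf) = 141.88
alpha_1 = (alpha_f*Ef*Vf + alpha_m*Em*(1-Vf))/E1 = 2.66 x 10^-6/K

2.66 x 10^-6/K


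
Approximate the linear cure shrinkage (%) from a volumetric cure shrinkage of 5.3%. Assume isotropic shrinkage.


Linear shrinkage ≈ vol_shrink/3 = 5.3/3 = 1.767%

1.767%


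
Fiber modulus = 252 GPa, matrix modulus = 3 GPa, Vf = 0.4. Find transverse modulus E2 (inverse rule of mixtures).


1/E2 = Vf/Ef + (1-Vf)/Em = 0.4/252 + 0.6/3
E2 = 4.96 GPa

4.96 GPa


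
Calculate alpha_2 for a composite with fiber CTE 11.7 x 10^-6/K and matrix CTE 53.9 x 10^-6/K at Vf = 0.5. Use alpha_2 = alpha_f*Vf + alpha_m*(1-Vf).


alpha_2 = alpha_f*Vf + alpha_m*(1-Vf) = 11.7*0.5 + 53.9*0.5 = 32.8 x 10^-6/K

32.8 x 10^-6/K


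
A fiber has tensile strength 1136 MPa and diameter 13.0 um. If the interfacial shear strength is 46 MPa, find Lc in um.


Lc = sigma_f * d / (2 * tau_i) = 1136 * 13.0 / (2 * 46) = 160.5 um

160.5 um


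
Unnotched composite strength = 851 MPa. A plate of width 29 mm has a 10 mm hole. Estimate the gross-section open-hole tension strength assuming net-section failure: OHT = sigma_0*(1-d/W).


OHT = sigma_0*(1-d/W) = 851*(1-10/29) = 557.6 MPa

557.6 MPa


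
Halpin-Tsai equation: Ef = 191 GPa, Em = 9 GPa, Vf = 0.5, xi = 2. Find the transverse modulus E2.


eta = (Ef/Em - 1)/(Ef/Em + xi) = (21.2222 - 1)/(21.2222 + 2) = 0.8708
E2 = Em*(1+xi*eta*Vf)/(1-eta*Vf) = 29.82 GPa

29.82 GPa


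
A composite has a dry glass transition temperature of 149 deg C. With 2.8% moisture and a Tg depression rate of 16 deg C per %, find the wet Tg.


Tg_wet = Tg_dry - k*moisture = 149 - 16*2.8 = 104.2 deg C

104.2 deg C


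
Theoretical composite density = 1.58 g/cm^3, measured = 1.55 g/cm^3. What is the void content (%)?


Void% = (rho_theo - rho_actual)/rho_theo * 100 = (1.58 - 1.55)/1.58 * 100 = 1.9%

1.9%


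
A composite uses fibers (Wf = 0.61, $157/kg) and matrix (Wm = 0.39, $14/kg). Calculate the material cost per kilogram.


Cost = cost_f*Wf + cost_m*Wm = 157*0.61 + 14*0.39 = $101.23/kg

$101.23/kg


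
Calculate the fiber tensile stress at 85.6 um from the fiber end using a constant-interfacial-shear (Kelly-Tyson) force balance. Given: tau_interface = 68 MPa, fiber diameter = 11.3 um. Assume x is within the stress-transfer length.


Force balance: sigma_f * (pi*d^2/4) = tau * (pi*d) * x  ->  sigma_f = 4 * tau * x / d
sigma_f = 4 * 68 * 85.6 / 11.3 = 2060.5 MPa

2060.5 MPa


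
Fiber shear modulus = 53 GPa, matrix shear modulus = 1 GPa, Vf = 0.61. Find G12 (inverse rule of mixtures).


1/G12 = Vf/Gf + (1-Vf)/Gm = 0.61/53 + 0.39/1
G12 = 2.49 GPa

2.49 GPa


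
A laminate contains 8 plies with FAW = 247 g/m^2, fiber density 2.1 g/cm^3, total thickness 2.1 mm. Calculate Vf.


Vf = n * FAW / (rho_f * h * 1000) = 8 * 247 / (2.1 * 2.1 * 1000) = 0.4481

0.4481


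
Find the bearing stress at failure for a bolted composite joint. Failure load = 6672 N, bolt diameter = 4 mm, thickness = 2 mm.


sigma_br = F/(d*h) = 6672/(4*2) = 834.0 MPa

834.0 MPa


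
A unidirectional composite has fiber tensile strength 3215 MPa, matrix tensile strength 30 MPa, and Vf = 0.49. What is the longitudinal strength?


sigma_1 = sigma_f*Vf + sigma_m*(1-Vf) = 3215*0.49 + 30*0.51 = 1590.7 MPa

1590.7 MPa


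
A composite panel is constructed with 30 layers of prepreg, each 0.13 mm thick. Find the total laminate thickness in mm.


h = n * t_ply = 30 * 0.13 = 3.9 mm

3.9 mm


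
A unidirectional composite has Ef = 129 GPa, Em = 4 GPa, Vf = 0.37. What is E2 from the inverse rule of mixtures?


1/E2 = Vf/Ef + (1-Vf)/Em = 0.37/129 + 0.63/4
E2 = 6.24 GPa

6.24 GPa


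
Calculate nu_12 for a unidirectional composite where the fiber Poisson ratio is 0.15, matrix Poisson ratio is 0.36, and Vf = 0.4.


nu_12 = nu_f*Vf + nu_m*(1-Vf) = 0.15*0.4 + 0.36*0.6 = 0.276

0.276


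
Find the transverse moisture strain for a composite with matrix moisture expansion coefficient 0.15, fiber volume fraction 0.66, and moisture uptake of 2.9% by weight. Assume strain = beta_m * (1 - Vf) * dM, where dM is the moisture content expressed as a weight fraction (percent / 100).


dM = 2.9/100 = 0.029
strain = beta_m * (1-Vf) * dM = 0.15 * 0.34 * 0.029 = 0.001479

0.001479


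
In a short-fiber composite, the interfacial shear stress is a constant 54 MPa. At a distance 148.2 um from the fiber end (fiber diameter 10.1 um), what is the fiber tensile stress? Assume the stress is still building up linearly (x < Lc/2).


Force balance: sigma_f * (pi*d^2/4) = tau * (pi*d) * x  ->  sigma_f = 4 * tau * x / d
sigma_f = 4 * 54 * 148.2 / 10.1 = 3169.4 MPa

3169.4 MPa


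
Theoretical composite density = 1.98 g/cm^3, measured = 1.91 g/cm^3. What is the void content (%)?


Void% = (rho_theo - rho_actual)/rho_theo * 100 = (1.98 - 1.91)/1.98 * 100 = 3.54%

3.54%


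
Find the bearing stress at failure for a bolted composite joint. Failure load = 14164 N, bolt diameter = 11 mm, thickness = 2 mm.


sigma_br = F/(d*h) = 14164/(11*2) = 643.8 MPa

643.8 MPa


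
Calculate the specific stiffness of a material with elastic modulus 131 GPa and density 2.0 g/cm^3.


Specific stiffness = E/rho = 131/2.0 = 65.5 GPa/(g/cm^3)

65.5 GPa/(g/cm^3)


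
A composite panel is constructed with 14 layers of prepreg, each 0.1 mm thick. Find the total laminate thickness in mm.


h = n * t_ply = 14 * 0.1 = 1.4 mm

1.4 mm


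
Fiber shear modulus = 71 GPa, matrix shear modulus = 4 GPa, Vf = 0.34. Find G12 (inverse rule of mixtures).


1/G12 = Vf/Gf + (1-Vf)/Gm = 0.34/71 + 0.66/4
G12 = 5.89 GPa

5.89 GPa


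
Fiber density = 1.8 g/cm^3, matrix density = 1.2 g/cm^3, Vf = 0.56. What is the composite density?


rho_c = rho_f*Vf + rho_m*(1-Vf) = 1.8*0.56 + 1.2*0.44 = 1.536 g/cm^3

1.536 g/cm^3


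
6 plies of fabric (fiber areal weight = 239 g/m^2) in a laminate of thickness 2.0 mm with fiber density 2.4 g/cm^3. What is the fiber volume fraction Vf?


Vf = n * FAW / (rho_f * h * 1000) = 6 * 239 / (2.4 * 2.0 * 1000) = 0.2988

0.2988


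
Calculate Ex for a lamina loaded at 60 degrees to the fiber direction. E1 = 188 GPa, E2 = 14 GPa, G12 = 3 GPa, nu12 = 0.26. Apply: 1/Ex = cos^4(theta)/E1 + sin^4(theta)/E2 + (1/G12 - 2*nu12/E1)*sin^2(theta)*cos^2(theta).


cos^4(60) = 0.0625, sin^4(60) = 0.5625, sin^2(60)*cos^2(60) = 0.1875
1/G12 - 2*nu12/E1 = 1/3 - 2*0.26/188 = 0.330567 GPa^-1
1/Ex = 0.0625/188 + 0.5625/14 + 0.330567*0.1875 = 0.1024924 GPa^-1
Ex = 9.76 GPa

9.76 GPa


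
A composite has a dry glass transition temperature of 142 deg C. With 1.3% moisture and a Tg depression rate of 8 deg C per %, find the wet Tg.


Tg_wet = Tg_dry - k*moisture = 142 - 8*1.3 = 131.6 deg C

131.6 deg C


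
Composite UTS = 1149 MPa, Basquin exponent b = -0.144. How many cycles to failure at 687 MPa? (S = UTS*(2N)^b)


N = 0.5 * (S/UTS)^(1/b) = 0.5 * (687/1149)^(1/-0.144) = 17.7871 cycles

17.7871 cycles


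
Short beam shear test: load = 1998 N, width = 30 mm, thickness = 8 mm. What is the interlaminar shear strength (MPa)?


ILSS = 3F/(4bh) = 3*1998/(4*30*8) = 6.24 MPa

6.24 MPa


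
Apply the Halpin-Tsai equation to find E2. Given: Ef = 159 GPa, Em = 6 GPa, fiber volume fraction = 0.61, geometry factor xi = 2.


eta = (Ef/Em - 1)/(Ef/Em + xi) = (26.5 - 1)/(26.5 + 2) = 0.8947
E2 = Em*(1+xi*eta*Vf)/(1-eta*Vf) = 27.63 GPa

27.63 GPa


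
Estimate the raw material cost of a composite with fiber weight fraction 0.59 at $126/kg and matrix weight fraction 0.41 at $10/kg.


Cost = cost_f*Wf + cost_m*Wm = 126*0.59 + 10*0.41 = $78.44/kg

$78.44/kg


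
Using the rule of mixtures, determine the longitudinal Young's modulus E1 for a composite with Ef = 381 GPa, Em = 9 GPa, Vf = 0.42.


E1 = Ef*Vf + Em*(1-Vf) = 381*0.42 + 9*0.58 = 165.24 GPa

165.24 GPa


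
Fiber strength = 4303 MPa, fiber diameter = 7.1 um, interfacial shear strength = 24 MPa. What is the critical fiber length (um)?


Lc = sigma_f * d / (2 * tau_i) = 4303 * 7.1 / (2 * 24) = 636.5 um

636.5 um


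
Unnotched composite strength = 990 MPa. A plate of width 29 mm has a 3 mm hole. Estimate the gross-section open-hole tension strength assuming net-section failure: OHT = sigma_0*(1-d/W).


OHT = sigma_0*(1-d/W) = 990*(1-3/29) = 887.6 MPa

887.6 MPa


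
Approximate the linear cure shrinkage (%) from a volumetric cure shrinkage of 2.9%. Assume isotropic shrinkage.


Linear shrinkage ≈ vol_shrink/3 = 2.9/3 = 0.967%

0.967%


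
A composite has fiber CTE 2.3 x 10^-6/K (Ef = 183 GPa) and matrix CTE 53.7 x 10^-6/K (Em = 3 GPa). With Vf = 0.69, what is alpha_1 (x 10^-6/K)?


E1 = Ef*Vf + Em*(1-Vf) = 127.2
alpha_1 = (alpha_f*Ef*Vf + alpha_m*Em*(1-Vf))/E1 = 2.68 x 10^-6/K

2.68 x 10^-6/K


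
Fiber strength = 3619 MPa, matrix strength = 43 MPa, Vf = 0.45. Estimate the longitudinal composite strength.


sigma_1 = sigma_f*Vf + sigma_m*(1-Vf) = 3619*0.45 + 43*0.55 = 1652.2 MPa

1652.2 MPa


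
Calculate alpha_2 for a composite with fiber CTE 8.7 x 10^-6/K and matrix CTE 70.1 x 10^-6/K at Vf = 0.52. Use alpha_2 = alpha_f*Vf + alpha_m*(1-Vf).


alpha_2 = alpha_f*Vf + alpha_m*(1-Vf) = 8.7*0.52 + 70.1*0.48 = 38.2 x 10^-6/K

38.2 x 10^-6/K


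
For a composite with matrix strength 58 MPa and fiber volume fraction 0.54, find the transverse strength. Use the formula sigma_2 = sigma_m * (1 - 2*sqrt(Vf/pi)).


factor = 1 - 2*sqrt(0.54/pi) = 0.1708
sigma_2 = 58 * 0.1708 = 9.91 MPa

9.91 MPa


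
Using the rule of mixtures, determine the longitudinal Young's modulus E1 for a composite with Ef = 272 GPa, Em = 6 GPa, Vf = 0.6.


E1 = Ef*Vf + Em*(1-Vf) = 272*0.6 + 6*0.4 = 165.6 GPa

165.6 GPa


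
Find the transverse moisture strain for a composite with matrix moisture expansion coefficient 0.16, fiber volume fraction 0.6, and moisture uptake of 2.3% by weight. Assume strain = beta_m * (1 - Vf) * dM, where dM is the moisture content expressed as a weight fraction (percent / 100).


dM = 2.3/100 = 0.023
strain = beta_m * (1-Vf) * dM = 0.16 * 0.4 * 0.023 = 0.001472

0.001472


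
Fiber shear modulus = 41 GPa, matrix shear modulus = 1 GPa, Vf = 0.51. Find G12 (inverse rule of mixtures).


1/G12 = Vf/Gf + (1-Vf)/Gm = 0.51/41 + 0.49/1
G12 = 1.99 GPa

1.99 GPa


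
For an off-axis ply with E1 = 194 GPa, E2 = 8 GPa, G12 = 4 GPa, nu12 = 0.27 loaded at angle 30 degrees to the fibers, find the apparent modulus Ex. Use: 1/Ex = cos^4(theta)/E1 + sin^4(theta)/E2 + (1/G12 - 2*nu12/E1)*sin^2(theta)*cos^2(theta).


cos^4(30) = 0.5625, sin^4(30) = 0.0625, sin^2(30)*cos^2(30) = 0.1875
1/G12 - 2*nu12/E1 = 1/4 - 2*0.27/194 = 0.247216 GPa^-1
1/Ex = 0.5625/194 + 0.0625/8 + 0.247216*0.1875 = 0.0570651 GPa^-1
Ex = 17.52 GPa

17.52 GPa


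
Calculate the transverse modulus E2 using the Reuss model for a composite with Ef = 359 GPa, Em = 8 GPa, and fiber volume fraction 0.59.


1/E2 = Vf/Ef + (1-Vf)/Em = 0.59/359 + 0.41/8
E2 = 18.91 GPa

18.91 GPa


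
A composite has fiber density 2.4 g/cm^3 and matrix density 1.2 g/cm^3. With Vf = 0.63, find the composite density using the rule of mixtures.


rho_c = rho_f*Vf + rho_m*(1-Vf) = 2.4*0.63 + 1.2*0.37 = 1.956 g/cm^3

1.956 g/cm^3


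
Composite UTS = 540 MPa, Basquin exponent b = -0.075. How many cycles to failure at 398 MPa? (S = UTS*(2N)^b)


N = 0.5 * (S/UTS)^(1/b) = 0.5 * (398/540)^(1/-0.075) = 29.2267 cycles

29.2267 cycles


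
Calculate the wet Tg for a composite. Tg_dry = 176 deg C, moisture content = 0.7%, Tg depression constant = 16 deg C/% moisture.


Tg_wet = Tg_dry - k*moisture = 176 - 16*0.7 = 164.8 deg C

164.8 deg C


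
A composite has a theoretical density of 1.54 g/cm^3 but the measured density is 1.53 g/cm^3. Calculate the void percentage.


Void% = (rho_theo - rho_actual)/rho_theo * 100 = (1.54 - 1.53)/1.54 * 100 = 0.65%

0.65%


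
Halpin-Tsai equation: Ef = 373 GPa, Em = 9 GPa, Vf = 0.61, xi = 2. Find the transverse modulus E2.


eta = (Ef/Em - 1)/(Ef/Em + xi) = (41.4444 - 1)/(41.4444 + 2) = 0.9309
E2 = Em*(1+xi*eta*Vf)/(1-eta*Vf) = 44.48 GPa

44.48 GPa


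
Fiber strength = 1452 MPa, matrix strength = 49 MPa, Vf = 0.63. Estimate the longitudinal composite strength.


sigma_1 = sigma_f*Vf + sigma_m*(1-Vf) = 1452*0.63 + 49*0.37 = 932.9 MPa

932.9 MPa


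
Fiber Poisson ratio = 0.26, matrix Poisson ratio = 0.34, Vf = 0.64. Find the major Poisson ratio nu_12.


nu_12 = nu_f*Vf + nu_m*(1-Vf) = 0.26*0.64 + 0.34*0.36 = 0.2888

0.2888


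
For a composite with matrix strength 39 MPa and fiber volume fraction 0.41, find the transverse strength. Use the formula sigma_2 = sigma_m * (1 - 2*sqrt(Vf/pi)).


factor = 1 - 2*sqrt(0.41/pi) = 0.2775
sigma_2 = 39 * 0.2775 = 10.82 MPa

10.82 MPa


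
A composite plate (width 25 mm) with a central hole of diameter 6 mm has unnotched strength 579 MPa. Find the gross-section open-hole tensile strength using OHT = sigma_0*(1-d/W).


OHT = sigma_0*(1-d/W) = 579*(1-6/25) = 440.0 MPa

440.0 MPa


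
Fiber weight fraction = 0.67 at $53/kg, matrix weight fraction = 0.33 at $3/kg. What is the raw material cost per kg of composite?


Cost = cost_f*Wf + cost_m*Wm = 53*0.67 + 3*0.33 = $36.5/kg

$36.5/kg


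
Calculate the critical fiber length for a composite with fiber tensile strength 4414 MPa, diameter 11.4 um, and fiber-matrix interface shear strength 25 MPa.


Lc = sigma_f * d / (2 * tau_i) = 4414 * 11.4 / (2 * 25) = 1006.4 um

1006.4 um


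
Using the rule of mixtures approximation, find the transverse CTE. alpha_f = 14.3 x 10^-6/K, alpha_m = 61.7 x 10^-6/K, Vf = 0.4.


alpha_2 = alpha_f*Vf + alpha_m*(1-Vf) = 14.3*0.4 + 61.7*0.6 = 42.7 x 10^-6/K

42.7 x 10^-6/K


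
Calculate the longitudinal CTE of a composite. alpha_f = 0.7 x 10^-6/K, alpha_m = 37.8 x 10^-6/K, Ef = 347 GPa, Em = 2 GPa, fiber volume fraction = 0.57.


E1 = Ef*Vf + Em*(1-Vf) = 198.65
alpha_1 = (alpha_f*Ef*Vf + alpha_m*Em*(1-Vf))/E1 = 0.86 x 10^-6/K

0.86 x 10^-6/K


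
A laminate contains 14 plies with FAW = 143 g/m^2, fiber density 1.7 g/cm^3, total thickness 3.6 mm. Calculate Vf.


Vf = n * FAW / (rho_f * h * 1000) = 14 * 143 / (1.7 * 3.6 * 1000) = 0.3271

0.3271


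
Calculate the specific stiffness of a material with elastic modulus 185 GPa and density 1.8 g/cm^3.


Specific stiffness = E/rho = 185/1.8 = 102.8 GPa/(g/cm^3)

102.8 GPa/(g/cm^3)


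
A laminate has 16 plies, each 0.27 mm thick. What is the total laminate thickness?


h = n * t_ply = 16 * 0.27 = 4.32 mm

4.32 mm


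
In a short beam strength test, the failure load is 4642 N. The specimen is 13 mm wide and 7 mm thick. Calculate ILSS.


ILSS = 3F/(4bh) = 3*4642/(4*13*7) = 38.26 MPa

38.26 MPa


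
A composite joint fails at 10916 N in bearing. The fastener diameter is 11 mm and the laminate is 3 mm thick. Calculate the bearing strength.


sigma_br = F/(d*h) = 10916/(11*3) = 330.8 MPa

330.8 MPa


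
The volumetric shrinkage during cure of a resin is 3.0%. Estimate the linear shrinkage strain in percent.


Linear shrinkage ≈ vol_shrink/3 = 3.0/3 = 1.0%

1.0%


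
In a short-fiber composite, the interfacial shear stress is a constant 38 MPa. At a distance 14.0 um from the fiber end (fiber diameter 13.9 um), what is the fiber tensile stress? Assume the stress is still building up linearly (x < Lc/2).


Force balance: sigma_f * (pi*d^2/4) = tau * (pi*d) * x  ->  sigma_f = 4 * tau * x / d
sigma_f = 4 * 38 * 14.0 / 13.9 = 153.1 MPa

153.1 MPa


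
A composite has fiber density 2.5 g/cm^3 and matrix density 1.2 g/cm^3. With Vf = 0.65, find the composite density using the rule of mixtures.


rho_c = rho_f*Vf + rho_m*(1-Vf) = 2.5*0.65 + 1.2*0.35 = 2.045 g/cm^3

2.045 g/cm^3


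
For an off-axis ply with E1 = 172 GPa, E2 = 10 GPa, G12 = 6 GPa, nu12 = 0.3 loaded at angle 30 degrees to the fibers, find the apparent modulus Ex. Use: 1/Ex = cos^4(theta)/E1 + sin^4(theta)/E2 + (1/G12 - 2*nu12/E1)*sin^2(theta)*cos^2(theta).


cos^4(30) = 0.5625, sin^4(30) = 0.0625, sin^2(30)*cos^2(30) = 0.1875
1/G12 - 2*nu12/E1 = 1/6 - 2*0.3/172 = 0.163178 GPa^-1
1/Ex = 0.5625/172 + 0.0625/10 + 0.163178*0.1875 = 0.0401163 GPa^-1
Ex = 24.93 GPa

24.93 GPa


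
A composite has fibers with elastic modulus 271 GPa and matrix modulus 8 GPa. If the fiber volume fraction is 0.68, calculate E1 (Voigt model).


E1 = Ef*Vf + Em*(1-Vf) = 271*0.68 + 8*0.32 = 186.84 GPa

186.84 GPa


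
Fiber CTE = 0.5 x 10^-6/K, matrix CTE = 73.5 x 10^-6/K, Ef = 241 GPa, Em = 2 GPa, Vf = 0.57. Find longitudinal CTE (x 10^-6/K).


E1 = Ef*Vf + Em*(1-Vf) = 138.23
alpha_1 = (alpha_f*Ef*Vf + alpha_m*Em*(1-Vf))/E1 = 0.95 x 10^-6/K

0.95 x 10^-6/K


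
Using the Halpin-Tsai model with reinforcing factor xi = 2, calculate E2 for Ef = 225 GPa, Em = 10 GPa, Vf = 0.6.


eta = (Ef/Em - 1)/(Ef/Em + xi) = (22.5 - 1)/(22.5 + 2) = 0.8776
E2 = Em*(1+xi*eta*Vf)/(1-eta*Vf) = 43.36 GPa

43.36 GPa


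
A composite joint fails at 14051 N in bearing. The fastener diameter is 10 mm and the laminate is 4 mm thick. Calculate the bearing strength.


sigma_br = F/(d*h) = 14051/(10*4) = 351.3 MPa

351.3 MPa


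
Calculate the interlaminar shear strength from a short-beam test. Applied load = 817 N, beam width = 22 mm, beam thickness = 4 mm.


ILSS = 3F/(4bh) = 3*817/(4*22*4) = 6.96 MPa

6.96 MPa


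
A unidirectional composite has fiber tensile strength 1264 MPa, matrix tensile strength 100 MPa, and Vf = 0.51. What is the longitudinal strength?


sigma_1 = sigma_f*Vf + sigma_m*(1-Vf) = 1264*0.51 + 100*0.49 = 693.6 MPa

693.6 MPa


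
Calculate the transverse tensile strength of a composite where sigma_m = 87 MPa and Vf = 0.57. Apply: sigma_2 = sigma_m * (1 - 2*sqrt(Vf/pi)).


factor = 1 - 2*sqrt(0.57/pi) = 0.1481
sigma_2 = 87 * 0.1481 = 12.88 MPa

12.88 MPa


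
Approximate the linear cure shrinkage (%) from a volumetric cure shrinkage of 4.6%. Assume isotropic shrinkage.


Linear shrinkage ≈ vol_shrink/3 = 4.6/3 = 1.533%

1.533%


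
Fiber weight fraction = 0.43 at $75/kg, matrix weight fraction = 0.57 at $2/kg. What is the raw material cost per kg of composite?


Cost = cost_f*Wf + cost_m*Wm = 75*0.43 + 2*0.57 = $33.39/kg

$33.39/kg


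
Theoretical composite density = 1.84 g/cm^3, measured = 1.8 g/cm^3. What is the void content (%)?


Void% = (rho_theo - rho_actual)/rho_theo * 100 = (1.84 - 1.8)/1.84 * 100 = 2.17%

2.17%


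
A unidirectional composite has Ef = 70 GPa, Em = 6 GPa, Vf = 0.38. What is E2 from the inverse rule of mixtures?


1/E2 = Vf/Ef + (1-Vf)/Em = 0.38/70 + 0.62/6
E2 = 9.19 GPa

9.19 GPa


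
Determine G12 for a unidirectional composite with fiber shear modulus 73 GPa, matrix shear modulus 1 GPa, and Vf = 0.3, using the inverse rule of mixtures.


1/G12 = Vf/Gf + (1-Vf)/Gm = 0.3/73 + 0.7/1
G12 = 1.42 GPa

1.42 GPa


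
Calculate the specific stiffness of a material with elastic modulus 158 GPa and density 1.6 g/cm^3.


Specific stiffness = E/rho = 158/1.6 = 98.8 GPa/(g/cm^3)

98.8 GPa/(g/cm^3)


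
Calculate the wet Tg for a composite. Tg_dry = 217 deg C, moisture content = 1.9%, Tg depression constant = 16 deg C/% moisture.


Tg_wet = Tg_dry - k*moisture = 217 - 16*1.9 = 186.6 deg C

186.6 deg C


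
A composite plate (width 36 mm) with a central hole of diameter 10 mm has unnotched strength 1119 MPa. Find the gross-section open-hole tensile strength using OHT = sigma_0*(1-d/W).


OHT = sigma_0*(1-d/W) = 1119*(1-10/36) = 808.2 MPa

808.2 MPa


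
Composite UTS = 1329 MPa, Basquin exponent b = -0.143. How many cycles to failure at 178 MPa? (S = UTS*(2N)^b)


N = 0.5 * (S/UTS)^(1/b) = 0.5 * (178/1329)^(1/-0.143) = 637674.7573 cycles

637674.7573 cycles


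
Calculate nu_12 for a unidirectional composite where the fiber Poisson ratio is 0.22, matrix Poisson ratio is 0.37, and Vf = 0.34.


nu_12 = nu_f*Vf + nu_m*(1-Vf) = 0.22*0.34 + 0.37*0.66 = 0.319

0.319


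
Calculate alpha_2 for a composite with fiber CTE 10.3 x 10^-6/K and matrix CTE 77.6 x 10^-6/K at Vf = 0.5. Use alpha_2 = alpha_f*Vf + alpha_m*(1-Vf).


alpha_2 = alpha_f*Vf + alpha_m*(1-Vf) = 10.3*0.5 + 77.6*0.5 = 44.0 x 10^-6/K

44.0 x 10^-6/K


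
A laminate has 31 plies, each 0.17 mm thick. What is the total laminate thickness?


h = n * t_ply = 31 * 0.17 = 5.27 mm

5.27 mm


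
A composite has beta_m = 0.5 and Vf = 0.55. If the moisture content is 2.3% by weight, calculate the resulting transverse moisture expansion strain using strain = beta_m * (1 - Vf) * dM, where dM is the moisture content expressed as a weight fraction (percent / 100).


dM = 2.3/100 = 0.023
strain = beta_m * (1-Vf) * dM = 0.5 * 0.45 * 0.023 = 0.005175

0.005175


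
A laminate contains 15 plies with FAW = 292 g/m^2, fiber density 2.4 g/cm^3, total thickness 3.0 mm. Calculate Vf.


Vf = n * FAW / (rho_f * h * 1000) = 15 * 292 / (2.4 * 3.0 * 1000) = 0.6083

0.6083


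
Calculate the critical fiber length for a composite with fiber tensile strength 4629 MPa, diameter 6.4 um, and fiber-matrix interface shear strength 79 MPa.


Lc = sigma_f * d / (2 * tau_i) = 4629 * 6.4 / (2 * 79) = 187.5 um

187.5 um


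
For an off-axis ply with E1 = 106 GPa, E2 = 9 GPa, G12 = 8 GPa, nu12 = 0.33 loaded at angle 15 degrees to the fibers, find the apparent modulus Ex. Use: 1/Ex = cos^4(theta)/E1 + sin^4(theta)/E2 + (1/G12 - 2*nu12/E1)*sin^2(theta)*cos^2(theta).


cos^4(15) = 0.870513, sin^4(15) = 0.004487, sin^2(15)*cos^2(15) = 0.0625
1/G12 - 2*nu12/E1 = 1/8 - 2*0.33/106 = 0.118774 GPa^-1
1/Ex = 0.870513/106 + 0.004487/9 + 0.118774*0.0625 = 0.0161343 GPa^-1
Ex = 61.98 GPa

61.98 GPa


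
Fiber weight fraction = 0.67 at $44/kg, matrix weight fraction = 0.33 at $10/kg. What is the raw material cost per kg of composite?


Cost = cost_f*Wf + cost_m*Wm = 44*0.67 + 10*0.33 = $32.78/kg

$32.78/kg


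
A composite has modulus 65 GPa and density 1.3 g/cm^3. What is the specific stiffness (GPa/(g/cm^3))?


Specific stiffness = E/rho = 65/1.3 = 50.0 GPa/(g/cm^3)

50.0 GPa/(g/cm^3)


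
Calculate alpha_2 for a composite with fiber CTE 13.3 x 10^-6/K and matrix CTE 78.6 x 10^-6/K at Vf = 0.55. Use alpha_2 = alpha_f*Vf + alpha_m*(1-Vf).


alpha_2 = alpha_f*Vf + alpha_m*(1-Vf) = 13.3*0.55 + 78.6*0.45 = 42.7 x 10^-6/K

42.7 x 10^-6/K


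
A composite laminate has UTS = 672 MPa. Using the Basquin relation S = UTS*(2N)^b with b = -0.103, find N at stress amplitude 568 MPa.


N = 0.5 * (S/UTS)^(1/b) = 0.5 * (568/672)^(1/-0.103) = 2.5581 cycles

2.5581 cycles


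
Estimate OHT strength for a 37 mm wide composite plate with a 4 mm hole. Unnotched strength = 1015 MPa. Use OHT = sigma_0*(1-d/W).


OHT = sigma_0*(1-d/W) = 1015*(1-4/37) = 905.3 MPa

905.3 MPa


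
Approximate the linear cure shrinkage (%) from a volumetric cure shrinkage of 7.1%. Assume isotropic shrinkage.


Linear shrinkage ≈ vol_shrink/3 = 7.1/3 = 2.367%

2.367%


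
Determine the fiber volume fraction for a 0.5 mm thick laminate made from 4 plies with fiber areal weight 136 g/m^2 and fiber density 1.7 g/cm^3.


Vf = n * FAW / (rho_f * h * 1000) = 4 * 136 / (1.7 * 0.5 * 1000) = 0.64

0.64


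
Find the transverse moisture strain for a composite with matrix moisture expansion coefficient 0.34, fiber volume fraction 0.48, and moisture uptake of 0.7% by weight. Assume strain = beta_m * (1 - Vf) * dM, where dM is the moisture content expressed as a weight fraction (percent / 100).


dM = 0.7/100 = 0.007
strain = beta_m * (1-Vf) * dM = 0.34 * 0.52 * 0.007 = 0.0012376

0.0012376


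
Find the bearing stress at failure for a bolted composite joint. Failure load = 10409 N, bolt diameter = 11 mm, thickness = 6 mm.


sigma_br = F/(d*h) = 10409/(11*6) = 157.7 MPa

157.7 MPa


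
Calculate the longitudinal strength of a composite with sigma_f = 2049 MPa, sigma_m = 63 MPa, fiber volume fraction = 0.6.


sigma_1 = sigma_f*Vf + sigma_m*(1-Vf) = 2049*0.6 + 63*0.4 = 1254.6 MPa

1254.6 MPa


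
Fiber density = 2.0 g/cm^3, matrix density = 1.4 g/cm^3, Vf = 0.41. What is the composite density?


rho_c = rho_f*Vf + rho_m*(1-Vf) = 2.0*0.41 + 1.4*0.59 = 1.646 g/cm^3

1.646 g/cm^3


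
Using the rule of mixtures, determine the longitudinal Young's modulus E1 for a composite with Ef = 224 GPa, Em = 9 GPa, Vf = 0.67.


E1 = Ef*Vf + Em*(1-Vf) = 224*0.67 + 9*0.33 = 153.05 GPa

153.05 GPa


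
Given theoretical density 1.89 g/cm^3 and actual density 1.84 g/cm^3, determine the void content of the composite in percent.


Void% = (rho_theo - rho_actual)/rho_theo * 100 = (1.89 - 1.84)/1.89 * 100 = 2.65%

2.65%


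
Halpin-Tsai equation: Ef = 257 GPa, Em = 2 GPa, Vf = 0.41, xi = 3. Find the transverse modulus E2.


eta = (Ef/Em - 1)/(Ef/Em + xi) = (128.5 - 1)/(128.5 + 3) = 0.9696
E2 = Em*(1+xi*eta*Vf)/(1-eta*Vf) = 7.28 GPa

7.28 GPa


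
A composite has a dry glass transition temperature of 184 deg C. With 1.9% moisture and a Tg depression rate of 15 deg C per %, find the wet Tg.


Tg_wet = Tg_dry - k*moisture = 184 - 15*1.9 = 155.5 deg C

155.5 deg C


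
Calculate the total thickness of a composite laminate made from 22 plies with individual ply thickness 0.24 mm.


h = n * t_ply = 22 * 0.24 = 5.28 mm

5.28 mm


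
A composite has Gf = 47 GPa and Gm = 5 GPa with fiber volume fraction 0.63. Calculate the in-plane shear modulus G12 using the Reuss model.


1/G12 = Vf/Gf + (1-Vf)/Gm = 0.63/47 + 0.37/5
G12 = 11.44 GPa

11.44 GPa


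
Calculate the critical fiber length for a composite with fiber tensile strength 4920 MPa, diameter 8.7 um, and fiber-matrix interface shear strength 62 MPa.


Lc = sigma_f * d / (2 * tau_i) = 4920 * 8.7 / (2 * 62) = 345.2 um

345.2 um


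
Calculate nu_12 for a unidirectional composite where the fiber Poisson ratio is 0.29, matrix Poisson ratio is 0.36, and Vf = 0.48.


nu_12 = nu_f*Vf + nu_m*(1-Vf) = 0.29*0.48 + 0.36*0.52 = 0.3264

0.3264


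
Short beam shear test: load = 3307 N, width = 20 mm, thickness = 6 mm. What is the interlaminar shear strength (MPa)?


ILSS = 3F/(4bh) = 3*3307/(4*20*6) = 20.67 MPa

20.67 MPa


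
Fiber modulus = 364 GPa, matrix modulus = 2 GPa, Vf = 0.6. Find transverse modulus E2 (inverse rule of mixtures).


1/E2 = Vf/Ef + (1-Vf)/Em = 0.6/364 + 0.4/2
E2 = 4.96 GPa

4.96 GPa


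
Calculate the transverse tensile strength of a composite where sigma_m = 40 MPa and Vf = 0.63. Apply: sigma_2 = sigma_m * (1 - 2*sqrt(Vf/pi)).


factor = 1 - 2*sqrt(0.63/pi) = 0.1044
sigma_2 = 40 * 0.1044 = 4.18 MPa

4.18 MPa


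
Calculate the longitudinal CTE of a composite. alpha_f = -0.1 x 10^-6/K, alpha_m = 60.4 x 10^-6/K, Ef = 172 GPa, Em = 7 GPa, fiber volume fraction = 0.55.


E1 = Ef*Vf + Em*(1-Vf) = 97.75
alpha_1 = (alpha_f*Ef*Vf + alpha_m*Em*(1-Vf))/E1 = 1.85 x 10^-6/K

1.85 x 10^-6/K


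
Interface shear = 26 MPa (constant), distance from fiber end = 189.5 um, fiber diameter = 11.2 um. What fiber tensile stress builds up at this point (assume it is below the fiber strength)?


Force balance: sigma_f * (pi*d^2/4) = tau * (pi*d) * x  ->  sigma_f = 4 * tau * x / d
sigma_f = 4 * 26 * 189.5 / 11.2 = 1759.6 MPa

1759.6 MPa


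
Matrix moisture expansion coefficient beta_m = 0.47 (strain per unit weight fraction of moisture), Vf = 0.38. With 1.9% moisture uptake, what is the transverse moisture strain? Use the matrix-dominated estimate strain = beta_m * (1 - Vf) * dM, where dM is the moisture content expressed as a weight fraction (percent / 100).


dM = 1.9/100 = 0.019
strain = beta_m * (1-Vf) * dM = 0.47 * 0.62 * 0.019 = 0.0055366

0.0055366


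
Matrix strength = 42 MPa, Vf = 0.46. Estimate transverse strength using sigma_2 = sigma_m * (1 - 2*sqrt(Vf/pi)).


factor = 1 - 2*sqrt(0.46/pi) = 0.2347
sigma_2 = 42 * 0.2347 = 9.86 MPa

9.86 MPa


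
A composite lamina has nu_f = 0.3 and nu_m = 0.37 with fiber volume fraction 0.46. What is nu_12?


nu_12 = nu_f*Vf + nu_m*(1-Vf) = 0.3*0.46 + 0.37*0.54 = 0.3378

0.3378


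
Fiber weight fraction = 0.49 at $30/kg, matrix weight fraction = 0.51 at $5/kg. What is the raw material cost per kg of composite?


Cost = cost_f*Wf + cost_m*Wm = 30*0.49 + 5*0.51 = $17.25/kg

$17.25/kg


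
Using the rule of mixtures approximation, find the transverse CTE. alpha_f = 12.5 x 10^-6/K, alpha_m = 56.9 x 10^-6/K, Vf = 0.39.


alpha_2 = alpha_f*Vf + alpha_m*(1-Vf) = 12.5*0.39 + 56.9*0.61 = 39.6 x 10^-6/K

39.6 x 10^-6/K


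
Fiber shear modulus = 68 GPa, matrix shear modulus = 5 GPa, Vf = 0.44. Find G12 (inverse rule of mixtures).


1/G12 = Vf/Gf + (1-Vf)/Gm = 0.44/68 + 0.56/5
G12 = 8.44 GPa

8.44 GPa


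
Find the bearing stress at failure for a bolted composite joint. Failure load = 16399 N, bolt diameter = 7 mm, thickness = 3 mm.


sigma_br = F/(d*h) = 16399/(7*3) = 780.9 MPa

780.9 MPa


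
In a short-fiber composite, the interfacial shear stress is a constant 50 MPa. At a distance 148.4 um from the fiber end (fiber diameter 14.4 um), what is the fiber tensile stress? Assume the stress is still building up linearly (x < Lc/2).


Force balance: sigma_f * (pi*d^2/4) = tau * (pi*d) * x  ->  sigma_f = 4 * tau * x / d
sigma_f = 4 * 50 * 148.4 / 14.4 = 2061.1 MPa

2061.1 MPa


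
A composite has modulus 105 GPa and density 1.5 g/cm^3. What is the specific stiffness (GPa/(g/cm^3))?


Specific stiffness = E/rho = 105/1.5 = 70.0 GPa/(g/cm^3)

70.0 GPa/(g/cm^3)


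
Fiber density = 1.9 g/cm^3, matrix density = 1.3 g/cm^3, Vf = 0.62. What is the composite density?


rho_c = rho_f*Vf + rho_m*(1-Vf) = 1.9*0.62 + 1.3*0.38 = 1.672 g/cm^3

1.672 g/cm^3


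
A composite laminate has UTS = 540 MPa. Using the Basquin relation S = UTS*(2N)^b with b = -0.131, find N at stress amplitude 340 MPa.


N = 0.5 * (S/UTS)^(1/b) = 0.5 * (340/540)^(1/-0.131) = 17.0872 cycles

17.0872 cycles


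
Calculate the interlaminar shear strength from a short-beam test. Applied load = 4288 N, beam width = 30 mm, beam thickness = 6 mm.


ILSS = 3F/(4bh) = 3*4288/(4*30*6) = 17.87 MPa

17.87 MPa


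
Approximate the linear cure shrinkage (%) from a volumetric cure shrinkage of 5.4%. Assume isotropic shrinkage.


Linear shrinkage ≈ vol_shrink/3 = 5.4/3 = 1.8%

1.8%


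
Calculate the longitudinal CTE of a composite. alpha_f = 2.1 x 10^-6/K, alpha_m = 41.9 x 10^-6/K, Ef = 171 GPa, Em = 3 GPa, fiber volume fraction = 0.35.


E1 = Ef*Vf + Em*(1-Vf) = 61.8
alpha_1 = (alpha_f*Ef*Vf + alpha_m*Em*(1-Vf))/E1 = 3.36 x 10^-6/K

3.36 x 10^-6/K


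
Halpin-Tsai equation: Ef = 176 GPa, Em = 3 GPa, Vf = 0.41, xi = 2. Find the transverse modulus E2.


eta = (Ef/Em - 1)/(Ef/Em + xi) = (58.6667 - 1)/(58.6667 + 2) = 0.9505
E2 = Em*(1+xi*eta*Vf)/(1-eta*Vf) = 8.75 GPa

8.75 GPa


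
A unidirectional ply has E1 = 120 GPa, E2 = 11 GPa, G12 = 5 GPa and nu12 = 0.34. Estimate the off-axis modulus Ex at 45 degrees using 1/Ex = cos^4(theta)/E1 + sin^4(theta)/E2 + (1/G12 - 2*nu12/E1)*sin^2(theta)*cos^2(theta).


cos^4(45) = 0.25, sin^4(45) = 0.25, sin^2(45)*cos^2(45) = 0.25
1/G12 - 2*nu12/E1 = 1/5 - 2*0.34/120 = 0.194333 GPa^-1
1/Ex = 0.25/120 + 0.25/11 + 0.194333*0.25 = 0.0733939 GPa^-1
Ex = 13.63 GPa

13.63 GPa


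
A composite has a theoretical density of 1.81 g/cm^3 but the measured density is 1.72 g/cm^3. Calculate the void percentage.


Void% = (rho_theo - rho_actual)/rho_theo * 100 = (1.81 - 1.72)/1.81 * 100 = 4.97%

4.97%


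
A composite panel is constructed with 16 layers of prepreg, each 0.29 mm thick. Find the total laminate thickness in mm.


h = n * t_ply = 16 * 0.29 = 4.64 mm

4.64 mm


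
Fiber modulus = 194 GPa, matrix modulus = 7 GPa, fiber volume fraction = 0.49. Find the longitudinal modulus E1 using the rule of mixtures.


E1 = Ef*Vf + Em*(1-Vf) = 194*0.49 + 7*0.51 = 98.63 GPa

98.63 GPa


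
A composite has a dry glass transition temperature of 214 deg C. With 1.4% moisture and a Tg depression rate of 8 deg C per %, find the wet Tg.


Tg_wet = Tg_dry - k*moisture = 214 - 8*1.4 = 202.8 deg C

202.8 deg C


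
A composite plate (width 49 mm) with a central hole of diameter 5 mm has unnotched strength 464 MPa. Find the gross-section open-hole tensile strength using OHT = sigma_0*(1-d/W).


OHT = sigma_0*(1-d/W) = 464*(1-5/49) = 416.7 MPa

416.7 MPa


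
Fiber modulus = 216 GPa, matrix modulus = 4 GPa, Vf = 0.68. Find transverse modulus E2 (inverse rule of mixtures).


1/E2 = Vf/Ef + (1-Vf)/Em = 0.68/216 + 0.32/4
E2 = 12.03 GPa

12.03 GPa


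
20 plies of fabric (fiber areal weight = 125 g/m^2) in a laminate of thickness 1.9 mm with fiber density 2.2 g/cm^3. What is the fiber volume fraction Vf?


Vf = n * FAW / (rho_f * h * 1000) = 20 * 125 / (2.2 * 1.9 * 1000) = 0.5981

0.5981


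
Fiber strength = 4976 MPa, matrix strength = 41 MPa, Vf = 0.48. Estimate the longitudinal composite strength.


sigma_1 = sigma_f*Vf + sigma_m*(1-Vf) = 4976*0.48 + 41*0.52 = 2409.8 MPa

2409.8 MPa


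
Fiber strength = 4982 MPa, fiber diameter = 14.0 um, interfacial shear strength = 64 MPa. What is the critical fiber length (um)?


Lc = sigma_f * d / (2 * tau_i) = 4982 * 14.0 / (2 * 64) = 544.9 um

544.9 um


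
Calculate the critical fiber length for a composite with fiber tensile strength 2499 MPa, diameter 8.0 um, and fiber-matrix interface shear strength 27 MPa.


Lc = sigma_f * d / (2 * tau_i) = 2499 * 8.0 / (2 * 27) = 370.2 um

370.2 um


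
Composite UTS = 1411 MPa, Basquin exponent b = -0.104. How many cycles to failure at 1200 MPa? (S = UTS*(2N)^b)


N = 0.5 * (S/UTS)^(1/b) = 0.5 * (1200/1411)^(1/-0.104) = 2.3734 cycles

2.3734 cycles


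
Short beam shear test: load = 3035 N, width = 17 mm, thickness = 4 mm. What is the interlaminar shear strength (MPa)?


ILSS = 3F/(4bh) = 3*3035/(4*17*4) = 33.47 MPa

33.47 MPa


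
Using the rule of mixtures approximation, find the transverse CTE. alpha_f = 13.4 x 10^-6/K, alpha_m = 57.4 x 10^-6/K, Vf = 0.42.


alpha_2 = alpha_f*Vf + alpha_m*(1-Vf) = 13.4*0.42 + 57.4*0.58 = 38.9 x 10^-6/K

38.9 x 10^-6/K


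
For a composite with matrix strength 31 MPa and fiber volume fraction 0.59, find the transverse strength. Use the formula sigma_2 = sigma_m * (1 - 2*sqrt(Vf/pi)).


factor = 1 - 2*sqrt(0.59/pi) = 0.1333
sigma_2 = 31 * 0.1333 = 4.13 MPa

4.13 MPa


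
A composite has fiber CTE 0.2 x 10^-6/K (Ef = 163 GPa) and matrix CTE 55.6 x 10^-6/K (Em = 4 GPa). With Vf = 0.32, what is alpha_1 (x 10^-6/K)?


E1 = Ef*Vf + Em*(1-Vf) = 54.88
alpha_1 = (alpha_f*Ef*Vf + alpha_m*Em*(1-Vf))/E1 = 2.95 x 10^-6/K

2.95 x 10^-6/K


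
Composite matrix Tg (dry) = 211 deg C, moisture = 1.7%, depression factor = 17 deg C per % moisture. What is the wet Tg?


Tg_wet = Tg_dry - k*moisture = 211 - 17*1.7 = 182.1 deg C

182.1 deg C


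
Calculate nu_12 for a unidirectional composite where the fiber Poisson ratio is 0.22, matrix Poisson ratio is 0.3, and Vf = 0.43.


nu_12 = nu_f*Vf + nu_m*(1-Vf) = 0.22*0.43 + 0.3*0.57 = 0.2656

0.2656


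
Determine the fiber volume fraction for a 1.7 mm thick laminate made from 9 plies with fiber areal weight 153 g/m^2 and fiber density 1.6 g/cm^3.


Vf = n * FAW / (rho_f * h * 1000) = 9 * 153 / (1.6 * 1.7 * 1000) = 0.5063

0.5063


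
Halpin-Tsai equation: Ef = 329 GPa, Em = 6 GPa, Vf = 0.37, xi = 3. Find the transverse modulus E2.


eta = (Ef/Em - 1)/(Ef/Em + xi) = (54.8333 - 1)/(54.8333 + 3) = 0.9308
E2 = Em*(1+xi*eta*Vf)/(1-eta*Vf) = 18.61 GPa

18.61 GPa


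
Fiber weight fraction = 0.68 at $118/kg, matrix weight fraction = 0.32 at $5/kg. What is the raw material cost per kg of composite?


Cost = cost_f*Wf + cost_m*Wm = 118*0.68 + 5*0.32 = $81.84/kg

$81.84/kg


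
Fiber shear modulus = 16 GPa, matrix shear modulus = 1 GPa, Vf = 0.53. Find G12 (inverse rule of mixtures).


1/G12 = Vf/Gf + (1-Vf)/Gm = 0.53/16 + 0.47/1
G12 = 1.99 GPa

1.99 GPa
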